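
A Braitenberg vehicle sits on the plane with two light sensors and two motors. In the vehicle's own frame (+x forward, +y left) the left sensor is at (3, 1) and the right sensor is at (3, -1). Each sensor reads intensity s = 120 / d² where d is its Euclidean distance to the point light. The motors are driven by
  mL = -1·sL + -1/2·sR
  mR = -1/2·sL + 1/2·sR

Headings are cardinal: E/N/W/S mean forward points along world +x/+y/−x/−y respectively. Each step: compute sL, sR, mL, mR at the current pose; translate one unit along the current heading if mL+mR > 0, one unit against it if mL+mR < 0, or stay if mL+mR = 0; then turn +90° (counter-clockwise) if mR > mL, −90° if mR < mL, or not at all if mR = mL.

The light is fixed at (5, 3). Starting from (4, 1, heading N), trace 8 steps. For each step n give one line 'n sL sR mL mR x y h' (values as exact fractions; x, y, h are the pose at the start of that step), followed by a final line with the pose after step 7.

0 24 120 -84 48 4 1 N
1 15/4 6 -27/4 9/8 4 0 W
2 120/37 120/37 -180/37 0 5 0 S
3 12 20/3 -46/3 -8/3 5 1 E
4 24 120 -84 48 4 1 N
5 15/4 6 -27/4 9/8 4 0 W
6 120/37 120/37 -180/37 0 5 0 S
7 12 20/3 -46/3 -8/3 5 1 E
final 4 1 N

n=0: pose=(4,1,N); sL=24, sR=120; mL=-84, mR=48; mL+mR=-36 → advance -1; mR−mL=132 → turn +1·90°
n=1: pose=(4,0,W); sL=15/4, sR=6; mL=-27/4, mR=9/8; mL+mR=-45/8 → advance -1; mR−mL=63/8 → turn +1·90°
n=2: pose=(5,0,S); sL=120/37, sR=120/37; mL=-180/37, mR=0; mL+mR=-180/37 → advance -1; mR−mL=180/37 → turn +1·90°
n=3: pose=(5,1,E); sL=12, sR=20/3; mL=-46/3, mR=-8/3; mL+mR=-18 → advance -1; mR−mL=38/3 → turn +1·90°
n=4: pose=(4,1,N); sL=24, sR=120; mL=-84, mR=48; mL+mR=-36 → advance -1; mR−mL=132 → turn +1·90°
n=5: pose=(4,0,W); sL=15/4, sR=6; mL=-27/4, mR=9/8; mL+mR=-45/8 → advance -1; mR−mL=63/8 → turn +1·90°
n=6: pose=(5,0,S); sL=120/37, sR=120/37; mL=-180/37, mR=0; mL+mR=-180/37 → advance -1; mR−mL=180/37 → turn +1·90°
n=7: pose=(5,1,E); sL=12, sR=20/3; mL=-46/3, mR=-8/3; mL+mR=-18 → advance -1; mR−mL=38/3 → turn +1·90°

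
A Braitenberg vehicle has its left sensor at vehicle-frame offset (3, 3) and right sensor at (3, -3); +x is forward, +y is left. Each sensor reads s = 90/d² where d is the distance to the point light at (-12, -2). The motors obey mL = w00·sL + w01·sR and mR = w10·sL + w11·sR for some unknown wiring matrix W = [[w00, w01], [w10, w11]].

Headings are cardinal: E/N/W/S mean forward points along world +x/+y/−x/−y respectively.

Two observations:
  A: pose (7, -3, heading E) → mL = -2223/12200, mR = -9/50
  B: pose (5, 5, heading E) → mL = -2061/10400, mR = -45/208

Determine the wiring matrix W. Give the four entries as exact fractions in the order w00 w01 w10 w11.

obs A: pose=(7,-3,E) → sL=45/244, sR=9/50, mL=-2223/12200, mR=-9/50
obs B: pose=(5,5,E) → sL=9/50, sR=45/208, mL=-2061/10400, mR=-45/208
sensor matrix S = [[45/244, 9/50], [9/50, 45/208]]; det S = 237897/31720000
solve [mL_A; mL_B] = S·[w00; w01] and [mR_A; mR_B] = S·[w10; w11]:
  w00 = -1/2, w01 = -1/2, w10 = 0, w11 = -1

-1/2 -1/2 0 -1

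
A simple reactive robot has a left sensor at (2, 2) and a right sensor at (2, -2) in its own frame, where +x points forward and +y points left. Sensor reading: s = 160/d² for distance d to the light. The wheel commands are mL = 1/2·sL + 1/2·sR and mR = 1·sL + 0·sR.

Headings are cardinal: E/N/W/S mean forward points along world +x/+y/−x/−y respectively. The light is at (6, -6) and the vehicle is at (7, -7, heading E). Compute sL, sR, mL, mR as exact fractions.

16 80/9 112/9 16

left sensor world pos  = (9, -5); dL² = 10
right sensor world pos = (9, -9); dR² = 18
sL = 160/10 = 16
sR = 160/18 = 80/9
mL = 1/2·sL + 1/2·sR = 112/9
mR = 1·sL + 0·sR = 16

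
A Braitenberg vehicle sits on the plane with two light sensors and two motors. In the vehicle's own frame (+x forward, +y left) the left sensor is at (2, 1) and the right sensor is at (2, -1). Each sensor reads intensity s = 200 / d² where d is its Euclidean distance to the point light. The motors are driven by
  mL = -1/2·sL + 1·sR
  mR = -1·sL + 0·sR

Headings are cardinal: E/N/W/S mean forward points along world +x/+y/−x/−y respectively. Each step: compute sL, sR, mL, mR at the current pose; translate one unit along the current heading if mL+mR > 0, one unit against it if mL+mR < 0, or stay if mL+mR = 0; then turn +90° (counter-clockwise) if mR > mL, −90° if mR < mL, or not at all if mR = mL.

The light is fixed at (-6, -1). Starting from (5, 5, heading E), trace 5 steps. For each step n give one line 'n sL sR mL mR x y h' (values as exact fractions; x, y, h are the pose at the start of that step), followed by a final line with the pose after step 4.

n=0: pose=(5,5,E); sL=100/109, sR=100/97; mL=6050/10573, mR=-100/109; mL+mR=-3650/10573 → advance -1; mR−mL=-15750/10573 → turn -1·90°
n=1: pose=(4,5,S); sL=200/137, sR=200/97; mL=17700/13289, mR=-200/137; mL+mR=-1700/13289 → advance -1; mR−mL=-37100/13289 → turn -1·90°
n=2: pose=(4,6,W); sL=2, sR=25/16; mL=9/16, mR=-2; mL+mR=-23/16 → advance -1; mR−mL=-41/16 → turn -1·90°
n=3: pose=(5,6,N); sL=200/181, sR=8/9; mL=548/1629, mR=-200/181; mL+mR=-1252/1629 → advance -1; mR−mL=-2348/1629 → turn -1·90°
n=4: pose=(5,5,E); sL=100/109, sR=100/97; mL=6050/10573, mR=-100/109; mL+mR=-3650/10573 → advance -1; mR−mL=-15750/10573 → turn -1·90°

0 100/109 100/97 6050/10573 -100/109 5 5 E
1 200/137 200/97 17700/13289 -200/137 4 5 S
2 2 25/16 9/16 -2 4 6 W
3 200/181 8/9 548/1629 -200/181 5 6 N
4 100/109 100/97 6050/10573 -100/109 5 5 E
final 4 5 S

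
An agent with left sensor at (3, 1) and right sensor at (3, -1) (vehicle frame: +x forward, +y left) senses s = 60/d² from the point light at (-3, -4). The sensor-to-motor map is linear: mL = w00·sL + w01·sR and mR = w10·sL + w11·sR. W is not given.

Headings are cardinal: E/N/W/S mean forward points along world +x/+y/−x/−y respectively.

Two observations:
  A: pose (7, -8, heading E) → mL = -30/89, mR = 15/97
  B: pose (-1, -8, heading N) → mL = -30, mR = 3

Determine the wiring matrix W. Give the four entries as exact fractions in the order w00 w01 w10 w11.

-1 0 0 1/2

obs A: pose=(7,-8,E) → sL=30/89, sR=30/97, mL=-30/89, mR=15/97
obs B: pose=(-1,-8,N) → sL=30, sR=6, mL=-30, mR=3
sensor matrix S = [[30/89, 30/97], [30, 6]]; det S = -62640/8633
solve [mL_A; mL_B] = S·[w00; w01] and [mR_A; mR_B] = S·[w10; w11]:
  w00 = -1, w01 = 0, w10 = 0, w11 = 1/2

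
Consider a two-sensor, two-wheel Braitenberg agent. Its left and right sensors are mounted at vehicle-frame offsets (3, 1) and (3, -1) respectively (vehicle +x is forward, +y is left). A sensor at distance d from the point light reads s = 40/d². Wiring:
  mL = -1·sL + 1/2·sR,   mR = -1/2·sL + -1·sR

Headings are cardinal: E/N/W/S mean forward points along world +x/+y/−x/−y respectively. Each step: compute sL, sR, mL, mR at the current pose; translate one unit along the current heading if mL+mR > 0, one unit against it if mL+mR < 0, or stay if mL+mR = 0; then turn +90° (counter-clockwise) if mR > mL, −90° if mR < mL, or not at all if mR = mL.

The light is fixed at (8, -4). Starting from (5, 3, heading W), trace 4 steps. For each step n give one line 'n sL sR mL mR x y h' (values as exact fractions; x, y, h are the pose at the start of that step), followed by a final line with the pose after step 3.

0 5/9 2/5 -16/45 -61/90 5 3 W
1 40/109 40/101 -1860/11009 -6380/11009 6 3 N
2 4/5 20/13 -2/65 -126/65 6 2 E
3 40/13 8/5 -148/65 -204/65 5 2 S
final 5 3 W

n=0: pose=(5,3,W); sL=5/9, sR=2/5; mL=-16/45, mR=-61/90; mL+mR=-31/30 → advance -1; mR−mL=-29/90 → turn -1·90°
n=1: pose=(6,3,N); sL=40/109, sR=40/101; mL=-1860/11009, mR=-6380/11009; mL+mR=-8240/11009 → advance -1; mR−mL=-4520/11009 → turn -1·90°
n=2: pose=(6,2,E); sL=4/5, sR=20/13; mL=-2/65, mR=-126/65; mL+mR=-128/65 → advance -1; mR−mL=-124/65 → turn -1·90°
n=3: pose=(5,2,S); sL=40/13, sR=8/5; mL=-148/65, mR=-204/65; mL+mR=-352/65 → advance -1; mR−mL=-56/65 → turn -1·90°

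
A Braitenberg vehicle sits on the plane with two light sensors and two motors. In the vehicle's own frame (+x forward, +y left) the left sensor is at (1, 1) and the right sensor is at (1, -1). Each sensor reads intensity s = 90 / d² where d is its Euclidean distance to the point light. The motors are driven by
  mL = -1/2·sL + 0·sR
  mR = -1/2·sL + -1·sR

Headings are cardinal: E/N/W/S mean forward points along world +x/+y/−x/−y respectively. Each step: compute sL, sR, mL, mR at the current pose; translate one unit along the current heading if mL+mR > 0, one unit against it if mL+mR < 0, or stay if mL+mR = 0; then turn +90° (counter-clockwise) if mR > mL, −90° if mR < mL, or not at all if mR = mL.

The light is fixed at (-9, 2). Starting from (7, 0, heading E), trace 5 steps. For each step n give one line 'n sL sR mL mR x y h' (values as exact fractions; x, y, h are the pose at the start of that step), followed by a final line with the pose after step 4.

0 9/29 45/149 -9/58 -3951/8642 7 0 E
1 18/53 18/41 -9/53 -1323/2173 6 0 S
2 9/20 45/98 -9/40 -1341/1960 6 1 W
3 2/5 90/289 -1/5 -739/1445 7 1 N
4 9/29 45/149 -9/58 -3951/8642 7 0 E
final 6 0 S

n=0: pose=(7,0,E); sL=9/29, sR=45/149; mL=-9/58, mR=-3951/8642; mL+mR=-2646/4321 → advance -1; mR−mL=-45/149 → turn -1·90°
n=1: pose=(6,0,S); sL=18/53, sR=18/41; mL=-9/53, mR=-1323/2173; mL+mR=-1692/2173 → advance -1; mR−mL=-18/41 → turn -1·90°
n=2: pose=(6,1,W); sL=9/20, sR=45/98; mL=-9/40, mR=-1341/1960; mL+mR=-891/980 → advance -1; mR−mL=-45/98 → turn -1·90°
n=3: pose=(7,1,N); sL=2/5, sR=90/289; mL=-1/5, mR=-739/1445; mL+mR=-1028/1445 → advance -1; mR−mL=-90/289 → turn -1·90°
n=4: pose=(7,0,E); sL=9/29, sR=45/149; mL=-9/58, mR=-3951/8642; mL+mR=-2646/4321 → advance -1; mR−mL=-45/149 → turn -1·90°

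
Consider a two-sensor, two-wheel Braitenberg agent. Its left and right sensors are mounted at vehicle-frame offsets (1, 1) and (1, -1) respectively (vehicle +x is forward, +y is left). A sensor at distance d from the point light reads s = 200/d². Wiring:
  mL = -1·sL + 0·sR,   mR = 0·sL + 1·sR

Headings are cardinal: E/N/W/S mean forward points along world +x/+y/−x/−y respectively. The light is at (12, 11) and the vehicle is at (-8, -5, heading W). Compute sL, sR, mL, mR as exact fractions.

20/73 100/333 -20/73 100/333

left sensor world pos  = (-9, -6); dL² = 730
right sensor world pos = (-9, -4); dR² = 666
sL = 200/730 = 20/73
sR = 200/666 = 100/333
mL = -1·sL + 0·sR = -20/73
mR = 0·sL + 1·sR = 100/333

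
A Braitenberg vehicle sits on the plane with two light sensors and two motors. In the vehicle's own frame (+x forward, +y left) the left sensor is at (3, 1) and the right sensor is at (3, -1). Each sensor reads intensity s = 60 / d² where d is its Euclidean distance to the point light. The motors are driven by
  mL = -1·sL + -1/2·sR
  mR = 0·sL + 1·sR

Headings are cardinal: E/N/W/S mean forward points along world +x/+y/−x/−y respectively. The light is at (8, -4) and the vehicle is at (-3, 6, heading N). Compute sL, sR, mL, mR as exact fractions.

left sensor world pos  = (-4, 9); dL² = 313
right sensor world pos = (-2, 9); dR² = 269
sL = 60/313 = 60/313
sR = 60/269 = 60/269
mL = -1·sL + -1/2·sR = -25530/84197
mR = 0·sL + 1·sR = 60/269

60/313 60/269 -25530/84197 60/269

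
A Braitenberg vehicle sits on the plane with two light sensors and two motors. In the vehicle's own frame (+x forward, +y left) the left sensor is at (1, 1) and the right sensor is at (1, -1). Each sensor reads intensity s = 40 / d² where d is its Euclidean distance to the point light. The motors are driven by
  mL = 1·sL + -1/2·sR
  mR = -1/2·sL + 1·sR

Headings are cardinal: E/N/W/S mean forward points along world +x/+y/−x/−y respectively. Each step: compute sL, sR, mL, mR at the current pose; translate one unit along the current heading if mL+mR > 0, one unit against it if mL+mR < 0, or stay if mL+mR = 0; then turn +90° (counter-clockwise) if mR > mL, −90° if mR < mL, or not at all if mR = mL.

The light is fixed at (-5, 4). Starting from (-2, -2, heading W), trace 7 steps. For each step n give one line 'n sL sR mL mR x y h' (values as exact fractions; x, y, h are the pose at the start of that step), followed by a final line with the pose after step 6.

n=0: pose=(-2,-2,W); sL=40/53, sR=40/29; mL=100/1537, mR=1540/1537; mL+mR=1640/1537 → advance +1; mR−mL=1440/1537 → turn +1·90°
n=1: pose=(-3,-2,S); sL=20/29, sR=4/5; mL=42/145, mR=66/145; mL+mR=108/145 → advance +1; mR−mL=24/145 → turn +1·90°
n=2: pose=(-3,-3,E); sL=8/9, sR=40/73; mL=404/657, mR=68/657; mL+mR=472/657 → advance +1; mR−mL=-112/219 → turn -1·90°
n=3: pose=(-2,-3,S); sL=1/2, sR=10/17; mL=7/34, mR=23/68; mL+mR=37/68 → advance +1; mR−mL=9/68 → turn +1·90°
n=4: pose=(-2,-4,E); sL=8/13, sR=40/97; mL=516/1261, mR=132/1261; mL+mR=648/1261 → advance +1; mR−mL=-384/1261 → turn -1·90°
n=5: pose=(-1,-4,S); sL=20/53, sR=4/9; mL=74/477, mR=122/477; mL+mR=196/477 → advance +1; mR−mL=16/159 → turn +1·90°
n=6: pose=(-1,-5,E); sL=40/89, sR=8/25; mL=644/2225, mR=212/2225; mL+mR=856/2225 → advance +1; mR−mL=-432/2225 → turn -1·90°

0 40/53 40/29 100/1537 1540/1537 -2 -2 W
1 20/29 4/5 42/145 66/145 -3 -2 S
2 8/9 40/73 404/657 68/657 -3 -3 E
3 1/2 10/17 7/34 23/68 -2 -3 S
4 8/13 40/97 516/1261 132/1261 -2 -4 E
5 20/53 4/9 74/477 122/477 -1 -4 S
6 40/89 8/25 644/2225 212/2225 -1 -5 E
final 0 -5 S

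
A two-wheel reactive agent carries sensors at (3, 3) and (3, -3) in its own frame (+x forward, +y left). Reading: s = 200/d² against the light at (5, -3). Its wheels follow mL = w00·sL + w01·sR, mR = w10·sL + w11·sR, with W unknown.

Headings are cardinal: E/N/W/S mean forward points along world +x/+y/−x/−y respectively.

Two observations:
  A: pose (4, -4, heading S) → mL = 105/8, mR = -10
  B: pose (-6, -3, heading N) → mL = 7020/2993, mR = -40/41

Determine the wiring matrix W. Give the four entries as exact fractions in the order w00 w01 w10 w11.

obs A: pose=(4,-4,S) → sL=10, sR=25/4, mL=105/8, mR=-10
obs B: pose=(-6,-3,N) → sL=40/41, sR=200/73, mL=7020/2993, mR=-40/41
sensor matrix S = [[10, 25/4], [40/41, 200/73]]; det S = 63750/2993
solve [mL_A; mL_B] = S·[w00; w01] and [mR_A; mR_B] = S·[w10; w11]:
  w00 = 1, w01 = 1/2, w10 = -1, w11 = 0

1 1/2 -1 0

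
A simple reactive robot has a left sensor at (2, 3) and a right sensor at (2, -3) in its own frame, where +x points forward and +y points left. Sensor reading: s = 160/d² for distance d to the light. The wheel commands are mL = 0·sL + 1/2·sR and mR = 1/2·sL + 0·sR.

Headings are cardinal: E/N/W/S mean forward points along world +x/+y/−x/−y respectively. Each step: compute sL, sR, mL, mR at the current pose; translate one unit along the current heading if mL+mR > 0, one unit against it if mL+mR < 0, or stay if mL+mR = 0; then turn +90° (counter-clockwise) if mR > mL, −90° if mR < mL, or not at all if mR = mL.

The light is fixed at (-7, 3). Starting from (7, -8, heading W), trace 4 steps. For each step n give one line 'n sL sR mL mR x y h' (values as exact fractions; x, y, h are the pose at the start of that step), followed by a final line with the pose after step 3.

n=0: pose=(7,-8,W); sL=8/17, sR=10/13; mL=5/13, mR=4/17; mL+mR=137/221 → advance +1; mR−mL=-33/221 → turn -1·90°
n=1: pose=(6,-8,N); sL=160/181, sR=160/337; mL=80/337, mR=80/181; mL+mR=41440/60997 → advance +1; mR−mL=12480/60997 → turn +1·90°
n=2: pose=(6,-7,W); sL=16/29, sR=16/17; mL=8/17, mR=8/29; mL+mR=368/493 → advance +1; mR−mL=-96/493 → turn -1·90°
n=3: pose=(5,-7,N); sL=32/29, sR=160/289; mL=80/289, mR=16/29; mL+mR=6944/8381 → advance +1; mR−mL=2304/8381 → turn +1·90°

0 8/17 10/13 5/13 4/17 7 -8 W
1 160/181 160/337 80/337 80/181 6 -8 N
2 16/29 16/17 8/17 8/29 6 -7 W
3 32/29 160/289 80/289 16/29 5 -7 N
final 5 -6 W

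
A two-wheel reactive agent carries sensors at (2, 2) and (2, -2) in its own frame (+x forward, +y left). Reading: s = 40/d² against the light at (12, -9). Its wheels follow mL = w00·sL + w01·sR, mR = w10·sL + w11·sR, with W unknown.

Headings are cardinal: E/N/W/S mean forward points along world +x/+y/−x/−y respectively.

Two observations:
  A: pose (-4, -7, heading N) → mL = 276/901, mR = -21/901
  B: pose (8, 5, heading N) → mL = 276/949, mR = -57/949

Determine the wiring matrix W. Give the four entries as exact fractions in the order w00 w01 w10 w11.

1 1 -1 1/2

obs A: pose=(-4,-7,N) → sL=2/17, sR=10/53, mL=276/901, mR=-21/901
obs B: pose=(8,5,N) → sL=10/73, sR=2/13, mL=276/949, mR=-57/949
sensor matrix S = [[2/17, 10/53], [10/73, 2/13]]; det S = -6624/855049
solve [mL_A; mL_B] = S·[w00; w01] and [mR_A; mR_B] = S·[w10; w11]:
  w00 = 1, w01 = 1, w10 = -1, w11 = 1/2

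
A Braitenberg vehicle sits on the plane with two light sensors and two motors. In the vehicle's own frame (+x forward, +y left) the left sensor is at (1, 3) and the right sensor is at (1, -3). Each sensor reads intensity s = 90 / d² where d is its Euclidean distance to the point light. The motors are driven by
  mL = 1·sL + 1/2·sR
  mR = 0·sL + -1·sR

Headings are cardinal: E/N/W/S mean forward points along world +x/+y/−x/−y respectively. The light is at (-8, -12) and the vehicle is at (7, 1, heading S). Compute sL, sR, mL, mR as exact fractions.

5/26 5/16 145/416 -5/16

left sensor world pos  = (10, 0); dL² = 468
right sensor world pos = (4, 0); dR² = 288
sL = 90/468 = 5/26
sR = 90/288 = 5/16
mL = 1·sL + 1/2·sR = 145/416
mR = 0·sL + -1·sR = -5/16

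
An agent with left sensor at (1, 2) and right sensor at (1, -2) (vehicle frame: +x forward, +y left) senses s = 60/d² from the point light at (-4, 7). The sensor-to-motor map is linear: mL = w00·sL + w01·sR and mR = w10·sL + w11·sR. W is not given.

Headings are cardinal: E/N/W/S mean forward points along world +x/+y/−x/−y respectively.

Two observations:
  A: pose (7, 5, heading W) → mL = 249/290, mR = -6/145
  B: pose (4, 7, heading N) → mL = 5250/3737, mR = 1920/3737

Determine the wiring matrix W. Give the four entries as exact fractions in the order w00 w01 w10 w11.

1/2 1 1/2 -1/2

obs A: pose=(7,5,W) → sL=15/29, sR=3/5, mL=249/290, mR=-6/145
obs B: pose=(4,7,N) → sL=60/37, sR=60/101, mL=5250/3737, mR=1920/3737
sensor matrix S = [[15/29, 3/5], [60/37, 60/101]]; det S = -72144/108373
solve [mL_A; mL_B] = S·[w00; w01] and [mR_A; mR_B] = S·[w10; w11]:
  w00 = 1/2, w01 = 1, w10 = 1/2, w11 = -1/2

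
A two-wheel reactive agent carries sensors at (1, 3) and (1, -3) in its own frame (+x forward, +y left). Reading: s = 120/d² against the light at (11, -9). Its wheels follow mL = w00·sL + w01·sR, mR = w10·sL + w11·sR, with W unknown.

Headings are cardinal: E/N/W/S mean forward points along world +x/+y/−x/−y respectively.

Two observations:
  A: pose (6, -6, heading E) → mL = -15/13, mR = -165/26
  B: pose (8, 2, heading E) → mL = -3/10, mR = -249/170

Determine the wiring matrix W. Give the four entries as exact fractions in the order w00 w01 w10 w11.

-1/2 0 1/2 -1

obs A: pose=(6,-6,E) → sL=30/13, sR=15/2, mL=-15/13, mR=-165/26
obs B: pose=(8,2,E) → sL=3/5, sR=30/17, mL=-3/10, mR=-249/170
sensor matrix S = [[30/13, 15/2], [3/5, 30/17]]; det S = -189/442
solve [mL_A; mL_B] = S·[w00; w01] and [mR_A; mR_B] = S·[w10; w11]:
  w00 = -1/2, w01 = 0, w10 = 1/2, w11 = -1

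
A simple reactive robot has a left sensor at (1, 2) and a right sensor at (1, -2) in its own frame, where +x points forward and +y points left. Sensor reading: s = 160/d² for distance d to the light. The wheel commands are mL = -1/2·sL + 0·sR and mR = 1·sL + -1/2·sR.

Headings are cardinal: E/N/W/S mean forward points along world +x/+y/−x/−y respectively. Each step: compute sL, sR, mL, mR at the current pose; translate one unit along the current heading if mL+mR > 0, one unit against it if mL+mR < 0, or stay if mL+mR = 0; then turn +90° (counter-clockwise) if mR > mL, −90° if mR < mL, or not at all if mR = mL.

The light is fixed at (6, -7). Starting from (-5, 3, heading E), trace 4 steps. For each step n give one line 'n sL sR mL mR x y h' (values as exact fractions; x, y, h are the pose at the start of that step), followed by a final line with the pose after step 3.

n=0: pose=(-5,3,E); sL=40/61, sR=40/41; mL=-20/61, mR=420/2501; mL+mR=-400/2501 → advance -1; mR−mL=1240/2501 → turn +1·90°
n=1: pose=(-6,3,N); sL=160/317, sR=160/221; mL=-80/317, mR=10000/70057; mL+mR=-7680/70057 → advance -1; mR−mL=27680/70057 → turn +1·90°
n=2: pose=(-6,2,W); sL=80/109, sR=16/29; mL=-40/109, mR=1448/3161; mL+mR=288/3161 → advance +1; mR−mL=2608/3161 → turn +1·90°
n=3: pose=(-7,2,S); sL=32/37, sR=160/289; mL=-16/37, mR=6288/10693; mL+mR=1664/10693 → advance +1; mR−mL=10912/10693 → turn +1·90°

0 40/61 40/41 -20/61 420/2501 -5 3 E
1 160/317 160/221 -80/317 10000/70057 -6 3 N
2 80/109 16/29 -40/109 1448/3161 -6 2 W
3 32/37 160/289 -16/37 6288/10693 -7 2 S
final -7 1 E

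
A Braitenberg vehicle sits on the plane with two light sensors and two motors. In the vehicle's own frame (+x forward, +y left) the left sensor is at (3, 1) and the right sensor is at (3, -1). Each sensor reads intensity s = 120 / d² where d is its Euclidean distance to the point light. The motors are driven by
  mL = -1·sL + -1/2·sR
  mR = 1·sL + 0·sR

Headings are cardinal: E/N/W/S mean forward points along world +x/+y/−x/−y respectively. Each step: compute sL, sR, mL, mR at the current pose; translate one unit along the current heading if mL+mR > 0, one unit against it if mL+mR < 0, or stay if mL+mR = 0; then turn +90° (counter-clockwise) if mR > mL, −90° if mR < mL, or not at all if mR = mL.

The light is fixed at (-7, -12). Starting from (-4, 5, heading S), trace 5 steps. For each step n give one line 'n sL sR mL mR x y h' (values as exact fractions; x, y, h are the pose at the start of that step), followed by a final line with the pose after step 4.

0 30/53 3/5 -459/530 30/53 -4 5 S
1 120/397 24/65 -12564/25805 120/397 -4 6 E
2 60/221 4/15 -1342/3315 60/221 -5 6 N
3 120/257 24/65 -10884/16705 120/257 -5 5 W
4 30/53 3/5 -459/530 30/53 -4 5 S
final -4 6 E

n=0: pose=(-4,5,S); sL=30/53, sR=3/5; mL=-459/530, mR=30/53; mL+mR=-3/10 → advance -1; mR−mL=759/530 → turn +1·90°
n=1: pose=(-4,6,E); sL=120/397, sR=24/65; mL=-12564/25805, mR=120/397; mL+mR=-12/65 → advance -1; mR−mL=20364/25805 → turn +1·90°
n=2: pose=(-5,6,N); sL=60/221, sR=4/15; mL=-1342/3315, mR=60/221; mL+mR=-2/15 → advance -1; mR−mL=2242/3315 → turn +1·90°
n=3: pose=(-5,5,W); sL=120/257, sR=24/65; mL=-10884/16705, mR=120/257; mL+mR=-12/65 → advance -1; mR−mL=18684/16705 → turn +1·90°
n=4: pose=(-4,5,S); sL=30/53, sR=3/5; mL=-459/530, mR=30/53; mL+mR=-3/10 → advance -1; mR−mL=759/530 → turn +1·90°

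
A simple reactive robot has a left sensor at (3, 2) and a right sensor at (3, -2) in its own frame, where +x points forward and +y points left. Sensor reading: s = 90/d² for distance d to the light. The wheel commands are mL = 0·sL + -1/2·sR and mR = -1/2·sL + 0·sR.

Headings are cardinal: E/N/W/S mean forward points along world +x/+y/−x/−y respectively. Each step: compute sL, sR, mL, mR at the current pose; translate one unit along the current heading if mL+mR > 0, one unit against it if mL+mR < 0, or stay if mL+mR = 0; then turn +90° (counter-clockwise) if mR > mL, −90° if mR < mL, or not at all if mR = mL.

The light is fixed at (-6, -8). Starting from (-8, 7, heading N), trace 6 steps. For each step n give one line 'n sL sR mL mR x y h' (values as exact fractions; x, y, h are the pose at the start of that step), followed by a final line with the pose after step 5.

0 9/34 5/18 -5/36 -9/68 -8 7 N
1 90/169 90/281 -45/281 -45/169 -8 6 W
2 45/149 9/29 -9/58 -45/298 -7 6 N
3 90/137 90/241 -45/241 -45/137 -7 5 W
4 9/26 9/26 -9/52 -9/52 -6 5 N
5 90/229 90/229 -45/229 -45/229 -6 4 N
final -6 3 N

n=0: pose=(-8,7,N); sL=9/34, sR=5/18; mL=-5/36, mR=-9/68; mL+mR=-83/306 → advance -1; mR−mL=1/153 → turn +1·90°
n=1: pose=(-8,6,W); sL=90/169, sR=90/281; mL=-45/281, mR=-45/169; mL+mR=-20250/47489 → advance -1; mR−mL=-5040/47489 → turn -1·90°
n=2: pose=(-7,6,N); sL=45/149, sR=9/29; mL=-9/58, mR=-45/298; mL+mR=-1323/4321 → advance -1; mR−mL=18/4321 → turn +1·90°
n=3: pose=(-7,5,W); sL=90/137, sR=90/241; mL=-45/241, mR=-45/137; mL+mR=-17010/33017 → advance -1; mR−mL=-4680/33017 → turn -1·90°
n=4: pose=(-6,5,N); sL=9/26, sR=9/26; mL=-9/52, mR=-9/52; mL+mR=-9/26 → advance -1; mR−mL=0 → turn +0·90°
n=5: pose=(-6,4,N); sL=90/229, sR=90/229; mL=-45/229, mR=-45/229; mL+mR=-90/229 → advance -1; mR−mL=0 → turn +0·90°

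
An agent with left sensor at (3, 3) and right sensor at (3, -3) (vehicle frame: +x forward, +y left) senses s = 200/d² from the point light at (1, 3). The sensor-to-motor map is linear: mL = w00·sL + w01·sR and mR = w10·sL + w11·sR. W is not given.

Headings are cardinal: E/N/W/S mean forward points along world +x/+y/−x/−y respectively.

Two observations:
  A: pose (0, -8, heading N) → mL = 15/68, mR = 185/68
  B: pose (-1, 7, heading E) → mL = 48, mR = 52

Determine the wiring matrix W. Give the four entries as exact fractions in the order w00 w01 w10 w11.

-1/2 1/2 1/2 1/2

obs A: pose=(0,-8,N) → sL=5/2, sR=50/17, mL=15/68, mR=185/68
obs B: pose=(-1,7,E) → sL=4, sR=100, mL=48, mR=52
sensor matrix S = [[5/2, 50/17], [4, 100]]; det S = 4050/17
solve [mL_A; mL_B] = S·[w00; w01] and [mR_A; mR_B] = S·[w10; w11]:
  w00 = -1/2, w01 = 1/2, w10 = 1/2, w11 = 1/2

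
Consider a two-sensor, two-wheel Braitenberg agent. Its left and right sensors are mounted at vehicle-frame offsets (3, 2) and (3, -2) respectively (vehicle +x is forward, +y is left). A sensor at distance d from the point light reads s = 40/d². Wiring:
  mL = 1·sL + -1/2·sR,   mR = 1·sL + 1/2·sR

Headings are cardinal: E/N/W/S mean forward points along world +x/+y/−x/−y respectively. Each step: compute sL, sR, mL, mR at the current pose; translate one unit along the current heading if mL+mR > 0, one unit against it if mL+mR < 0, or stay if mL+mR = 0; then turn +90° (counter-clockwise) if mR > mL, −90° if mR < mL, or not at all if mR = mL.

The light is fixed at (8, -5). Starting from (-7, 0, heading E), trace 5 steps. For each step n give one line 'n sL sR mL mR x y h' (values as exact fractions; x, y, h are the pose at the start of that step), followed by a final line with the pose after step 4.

0 40/193 40/153 2260/29529 9980/29529 -7 0 E
1 1/8 5/26 3/104 23/104 -6 0 N
2 8/61 40/353 1604/21533 4044/21533 -6 1 W
3 20/89 20/149 2090/13261 3870/13261 -7 1 S
4 40/193 40/153 2260/29529 9980/29529 -7 0 E
final -6 0 N

n=0: pose=(-7,0,E); sL=40/193, sR=40/153; mL=2260/29529, mR=9980/29529; mL+mR=80/193 → advance +1; mR−mL=40/153 → turn +1·90°
n=1: pose=(-6,0,N); sL=1/8, sR=5/26; mL=3/104, mR=23/104; mL+mR=1/4 → advance +1; mR−mL=5/26 → turn +1·90°
n=2: pose=(-6,1,W); sL=8/61, sR=40/353; mL=1604/21533, mR=4044/21533; mL+mR=16/61 → advance +1; mR−mL=40/353 → turn +1·90°
n=3: pose=(-7,1,S); sL=20/89, sR=20/149; mL=2090/13261, mR=3870/13261; mL+mR=40/89 → advance +1; mR−mL=20/149 → turn +1·90°
n=4: pose=(-7,0,E); sL=40/193, sR=40/153; mL=2260/29529, mR=9980/29529; mL+mR=80/193 → advance +1; mR−mL=40/153 → turn +1·90°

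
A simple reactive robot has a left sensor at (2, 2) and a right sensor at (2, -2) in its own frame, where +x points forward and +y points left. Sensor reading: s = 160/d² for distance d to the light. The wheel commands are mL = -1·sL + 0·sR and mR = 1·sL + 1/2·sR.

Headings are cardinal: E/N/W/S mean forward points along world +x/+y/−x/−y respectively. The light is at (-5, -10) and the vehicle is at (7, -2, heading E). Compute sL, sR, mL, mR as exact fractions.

left sensor world pos  = (9, 0); dL² = 296
right sensor world pos = (9, -4); dR² = 232
sL = 160/296 = 20/37
sR = 160/232 = 20/29
mL = -1·sL + 0·sR = -20/37
mR = 1·sL + 1/2·sR = 950/1073

20/37 20/29 -20/37 950/1073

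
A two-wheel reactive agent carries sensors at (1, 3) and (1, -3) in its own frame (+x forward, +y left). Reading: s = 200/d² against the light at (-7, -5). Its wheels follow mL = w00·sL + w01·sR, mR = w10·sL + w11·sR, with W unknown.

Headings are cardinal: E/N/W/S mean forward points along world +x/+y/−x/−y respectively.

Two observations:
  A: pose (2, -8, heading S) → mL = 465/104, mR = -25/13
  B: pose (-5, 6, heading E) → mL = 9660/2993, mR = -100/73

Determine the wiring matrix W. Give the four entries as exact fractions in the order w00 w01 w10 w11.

obs A: pose=(2,-8,S) → sL=5/4, sR=50/13, mL=465/104, mR=-25/13
obs B: pose=(-5,6,E) → sL=40/41, sR=200/73, mL=9660/2993, mR=-100/73
sensor matrix S = [[5/4, 50/13], [40/41, 200/73]]; det S = -12750/38909
solve [mL_A; mL_B] = S·[w00; w01] and [mR_A; mR_B] = S·[w10; w11]:
  w00 = 1/2, w01 = 1, w10 = 0, w11 = -1/2

1/2 1 0 -1/2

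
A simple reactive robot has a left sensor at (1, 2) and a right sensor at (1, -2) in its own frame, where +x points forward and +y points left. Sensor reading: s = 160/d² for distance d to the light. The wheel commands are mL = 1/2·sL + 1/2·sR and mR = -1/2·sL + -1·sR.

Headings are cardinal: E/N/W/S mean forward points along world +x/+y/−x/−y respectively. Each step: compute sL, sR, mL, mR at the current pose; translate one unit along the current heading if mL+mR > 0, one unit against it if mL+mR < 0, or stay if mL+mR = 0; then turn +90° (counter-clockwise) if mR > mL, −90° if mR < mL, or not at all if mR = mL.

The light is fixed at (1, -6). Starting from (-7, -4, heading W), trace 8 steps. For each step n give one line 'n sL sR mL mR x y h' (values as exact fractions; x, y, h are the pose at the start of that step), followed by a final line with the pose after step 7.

n=0: pose=(-7,-4,W); sL=160/81, sR=160/97; mL=14240/7857, mR=-20720/7857; mL+mR=-80/97 → advance -1; mR−mL=-34960/7857 → turn -1·90°
n=1: pose=(-6,-4,N); sL=16/9, sR=80/17; mL=496/153, mR=-856/153; mL+mR=-40/17 → advance -1; mR−mL=-1352/153 → turn -1·90°
n=2: pose=(-6,-5,E); sL=32/9, sR=160/37; mL=1312/333, mR=-2032/333; mL+mR=-80/37 → advance -1; mR−mL=-3344/333 → turn -1·90°
n=3: pose=(-7,-5,S); sL=40/9, sR=8/5; mL=136/45, mR=-172/45; mL+mR=-4/5 → advance -1; mR−mL=-308/45 → turn -1·90°
n=4: pose=(-7,-4,W); sL=160/81, sR=160/97; mL=14240/7857, mR=-20720/7857; mL+mR=-80/97 → advance -1; mR−mL=-34960/7857 → turn -1·90°
n=5: pose=(-6,-4,N); sL=16/9, sR=80/17; mL=496/153, mR=-856/153; mL+mR=-40/17 → advance -1; mR−mL=-1352/153 → turn -1·90°
n=6: pose=(-6,-5,E); sL=32/9, sR=160/37; mL=1312/333, mR=-2032/333; mL+mR=-80/37 → advance -1; mR−mL=-3344/333 → turn -1·90°
n=7: pose=(-7,-5,S); sL=40/9, sR=8/5; mL=136/45, mR=-172/45; mL+mR=-4/5 → advance -1; mR−mL=-308/45 → turn -1·90°

0 160/81 160/97 14240/7857 -20720/7857 -7 -4 W
1 16/9 80/17 496/153 -856/153 -6 -4 N
2 32/9 160/37 1312/333 -2032/333 -6 -5 E
3 40/9 8/5 136/45 -172/45 -7 -5 S
4 160/81 160/97 14240/7857 -20720/7857 -7 -4 W
5 16/9 80/17 496/153 -856/153 -6 -4 N
6 32/9 160/37 1312/333 -2032/333 -6 -5 E
7 40/9 8/5 136/45 -172/45 -7 -5 S
final -7 -4 W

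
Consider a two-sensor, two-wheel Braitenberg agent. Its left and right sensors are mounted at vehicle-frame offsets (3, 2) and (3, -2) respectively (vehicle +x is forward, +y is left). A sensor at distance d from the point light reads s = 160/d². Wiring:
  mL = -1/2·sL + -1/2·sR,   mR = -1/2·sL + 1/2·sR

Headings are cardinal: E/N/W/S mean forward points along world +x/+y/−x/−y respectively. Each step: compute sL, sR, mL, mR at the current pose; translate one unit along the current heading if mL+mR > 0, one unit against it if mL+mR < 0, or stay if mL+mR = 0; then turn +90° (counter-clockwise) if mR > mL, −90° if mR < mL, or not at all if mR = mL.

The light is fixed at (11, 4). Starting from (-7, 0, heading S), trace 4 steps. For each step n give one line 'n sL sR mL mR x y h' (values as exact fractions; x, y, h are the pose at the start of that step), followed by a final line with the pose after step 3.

0 32/61 160/449 -12064/27389 -2304/27389 -7 0 S
1 80/113 16/25 -1904/2825 -96/2825 -7 1 E
2 160/441 160/289 -58400/127449 12160/127449 -8 1 N
3 4/13 20/61 -252/793 8/793 -8 0 W
final -7 0 S

n=0: pose=(-7,0,S); sL=32/61, sR=160/449; mL=-12064/27389, mR=-2304/27389; mL+mR=-32/61 → advance -1; mR−mL=160/449 → turn +1·90°
n=1: pose=(-7,1,E); sL=80/113, sR=16/25; mL=-1904/2825, mR=-96/2825; mL+mR=-80/113 → advance -1; mR−mL=16/25 → turn +1·90°
n=2: pose=(-8,1,N); sL=160/441, sR=160/289; mL=-58400/127449, mR=12160/127449; mL+mR=-160/441 → advance -1; mR−mL=160/289 → turn +1·90°
n=3: pose=(-8,0,W); sL=4/13, sR=20/61; mL=-252/793, mR=8/793; mL+mR=-4/13 → advance -1; mR−mL=20/61 → turn +1·90°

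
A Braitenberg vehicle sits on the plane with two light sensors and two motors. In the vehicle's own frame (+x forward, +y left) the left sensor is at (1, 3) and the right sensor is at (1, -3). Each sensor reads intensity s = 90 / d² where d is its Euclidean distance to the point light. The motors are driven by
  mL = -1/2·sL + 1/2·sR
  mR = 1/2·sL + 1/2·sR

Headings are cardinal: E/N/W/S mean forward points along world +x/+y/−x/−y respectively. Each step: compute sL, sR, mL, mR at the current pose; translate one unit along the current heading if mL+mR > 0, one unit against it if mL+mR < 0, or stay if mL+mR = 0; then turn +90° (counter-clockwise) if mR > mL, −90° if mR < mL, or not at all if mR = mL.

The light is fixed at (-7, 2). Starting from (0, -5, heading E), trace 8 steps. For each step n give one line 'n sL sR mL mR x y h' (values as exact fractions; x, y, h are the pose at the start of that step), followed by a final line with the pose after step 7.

0 9/8 45/82 -189/656 549/656 0 -5 E
1 90/61 90/157 -4320/9577 9810/9577 1 -5 N
2 9/13 45/29 162/377 423/377 1 -4 W
3 90/149 18/13 756/1937 1926/1937 0 -4 S
4 9/8 45/82 -189/656 549/656 0 -5 E
5 90/61 90/157 -4320/9577 9810/9577 1 -5 N
6 9/13 45/29 162/377 423/377 1 -4 W
7 90/149 18/13 756/1937 1926/1937 0 -4 S
final 0 -5 E

n=0: pose=(0,-5,E); sL=9/8, sR=45/82; mL=-189/656, mR=549/656; mL+mR=45/82 → advance +1; mR−mL=9/8 → turn +1·90°
n=1: pose=(1,-5,N); sL=90/61, sR=90/157; mL=-4320/9577, mR=9810/9577; mL+mR=90/157 → advance +1; mR−mL=90/61 → turn +1·90°
n=2: pose=(1,-4,W); sL=9/13, sR=45/29; mL=162/377, mR=423/377; mL+mR=45/29 → advance +1; mR−mL=9/13 → turn +1·90°
n=3: pose=(0,-4,S); sL=90/149, sR=18/13; mL=756/1937, mR=1926/1937; mL+mR=18/13 → advance +1; mR−mL=90/149 → turn +1·90°
n=4: pose=(0,-5,E); sL=9/8, sR=45/82; mL=-189/656, mR=549/656; mL+mR=45/82 → advance +1; mR−mL=9/8 → turn +1·90°
n=5: pose=(1,-5,N); sL=90/61, sR=90/157; mL=-4320/9577, mR=9810/9577; mL+mR=90/157 → advance +1; mR−mL=90/61 → turn +1·90°
n=6: pose=(1,-4,W); sL=9/13, sR=45/29; mL=162/377, mR=423/377; mL+mR=45/29 → advance +1; mR−mL=9/13 → turn +1·90°
n=7: pose=(0,-4,S); sL=90/149, sR=18/13; mL=756/1937, mR=1926/1937; mL+mR=18/13 → advance +1; mR−mL=90/149 → turn +1·90°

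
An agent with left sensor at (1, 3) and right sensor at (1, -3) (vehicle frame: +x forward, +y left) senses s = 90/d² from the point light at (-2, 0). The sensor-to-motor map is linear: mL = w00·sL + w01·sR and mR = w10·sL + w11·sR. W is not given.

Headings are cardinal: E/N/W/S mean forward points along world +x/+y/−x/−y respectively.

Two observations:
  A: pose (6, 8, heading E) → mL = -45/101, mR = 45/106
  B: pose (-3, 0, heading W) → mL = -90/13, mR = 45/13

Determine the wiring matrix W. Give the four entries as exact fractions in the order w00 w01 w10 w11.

-1 0 0 1/2

obs A: pose=(6,8,E) → sL=45/101, sR=45/53, mL=-45/101, mR=45/106
obs B: pose=(-3,0,W) → sL=90/13, sR=90/13, mL=-90/13, mR=45/13
sensor matrix S = [[45/101, 45/53], [90/13, 90/13]]; det S = -194400/69589
solve [mL_A; mL_B] = S·[w00; w01] and [mR_A; mR_B] = S·[w10; w11]:
  w00 = -1, w01 = 0, w10 = 0, w11 = 1/2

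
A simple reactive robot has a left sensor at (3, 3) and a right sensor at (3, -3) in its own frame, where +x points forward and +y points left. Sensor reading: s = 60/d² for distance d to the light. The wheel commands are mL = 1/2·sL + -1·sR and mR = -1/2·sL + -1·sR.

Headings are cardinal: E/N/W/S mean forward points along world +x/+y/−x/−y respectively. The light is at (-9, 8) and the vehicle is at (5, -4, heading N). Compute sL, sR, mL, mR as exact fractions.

left sensor world pos  = (2, -1); dL² = 202
right sensor world pos = (8, -1); dR² = 370
sL = 60/202 = 30/101
sR = 60/370 = 6/37
mL = 1/2·sL + -1·sR = -51/3737
mR = -1/2·sL + -1·sR = -1161/3737

30/101 6/37 -51/3737 -1161/3737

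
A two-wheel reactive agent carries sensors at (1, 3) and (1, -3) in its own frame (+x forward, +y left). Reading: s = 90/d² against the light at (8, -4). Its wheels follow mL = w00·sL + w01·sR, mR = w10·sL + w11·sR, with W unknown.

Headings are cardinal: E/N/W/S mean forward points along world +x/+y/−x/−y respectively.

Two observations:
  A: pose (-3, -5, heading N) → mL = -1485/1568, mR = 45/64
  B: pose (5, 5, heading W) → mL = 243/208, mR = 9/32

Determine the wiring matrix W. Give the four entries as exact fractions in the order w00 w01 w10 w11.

1 -1 0 1/2

obs A: pose=(-3,-5,N) → sL=45/98, sR=45/32, mL=-1485/1568, mR=45/64
obs B: pose=(5,5,W) → sL=45/26, sR=9/16, mL=243/208, mR=9/32
sensor matrix S = [[45/98, 45/32], [45/26, 9/16]]; det S = -88695/40768
solve [mL_A; mL_B] = S·[w00; w01] and [mR_A; mR_B] = S·[w10; w11]:
  w00 = 1, w01 = -1, w10 = 0, w11 = 1/2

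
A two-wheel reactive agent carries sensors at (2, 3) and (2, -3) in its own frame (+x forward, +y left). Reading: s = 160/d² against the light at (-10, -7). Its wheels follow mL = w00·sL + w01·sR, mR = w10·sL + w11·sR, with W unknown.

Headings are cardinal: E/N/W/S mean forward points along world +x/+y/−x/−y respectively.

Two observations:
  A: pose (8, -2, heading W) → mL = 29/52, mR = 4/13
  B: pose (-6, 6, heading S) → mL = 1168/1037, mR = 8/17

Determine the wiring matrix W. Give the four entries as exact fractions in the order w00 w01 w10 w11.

1/2 1/2 1/2 0

obs A: pose=(8,-2,W) → sL=8/13, sR=1/2, mL=29/52, mR=4/13
obs B: pose=(-6,6,S) → sL=16/17, sR=80/61, mL=1168/1037, mR=8/17
sensor matrix S = [[8/13, 1/2], [16/17, 80/61]]; det S = 4536/13481
solve [mL_A; mL_B] = S·[w00; w01] and [mR_A; mR_B] = S·[w10; w11]:
  w00 = 1/2, w01 = 1/2, w10 = 1/2, w11 = 0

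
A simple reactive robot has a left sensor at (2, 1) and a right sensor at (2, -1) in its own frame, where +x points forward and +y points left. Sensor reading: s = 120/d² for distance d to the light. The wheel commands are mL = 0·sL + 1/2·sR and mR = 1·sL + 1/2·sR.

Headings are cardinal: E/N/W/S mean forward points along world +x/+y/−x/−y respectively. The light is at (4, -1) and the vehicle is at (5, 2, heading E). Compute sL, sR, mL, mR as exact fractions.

left sensor world pos  = (7, 3); dL² = 25
right sensor world pos = (7, 1); dR² = 13
sL = 120/25 = 24/5
sR = 120/13 = 120/13
mL = 0·sL + 1/2·sR = 60/13
mR = 1·sL + 1/2·sR = 612/65

24/5 120/13 60/13 612/65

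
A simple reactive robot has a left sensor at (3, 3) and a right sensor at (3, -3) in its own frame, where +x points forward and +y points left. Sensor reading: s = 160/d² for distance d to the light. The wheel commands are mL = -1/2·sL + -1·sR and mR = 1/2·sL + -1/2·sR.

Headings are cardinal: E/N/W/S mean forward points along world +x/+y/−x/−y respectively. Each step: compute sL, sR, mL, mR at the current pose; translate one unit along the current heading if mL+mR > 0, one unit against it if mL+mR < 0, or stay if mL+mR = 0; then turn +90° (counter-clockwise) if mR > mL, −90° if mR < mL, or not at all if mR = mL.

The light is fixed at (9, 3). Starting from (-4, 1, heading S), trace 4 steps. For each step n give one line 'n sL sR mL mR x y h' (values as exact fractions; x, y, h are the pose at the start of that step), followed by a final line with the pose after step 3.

0 32/25 160/281 -8496/7025 2496/7025 -4 1 S
1 20/13 40/29 -810/377 30/377 -4 2 E
2 160/293 32/25 -11376/7325 -2688/7325 -5 2 N
3 80/157 16/29 -3672/4553 -96/4553 -5 1 W
final -4 1 S

n=0: pose=(-4,1,S); sL=32/25, sR=160/281; mL=-8496/7025, mR=2496/7025; mL+mR=-240/281 → advance -1; mR−mL=10992/7025 → turn +1·90°
n=1: pose=(-4,2,E); sL=20/13, sR=40/29; mL=-810/377, mR=30/377; mL+mR=-60/29 → advance -1; mR−mL=840/377 → turn +1·90°
n=2: pose=(-5,2,N); sL=160/293, sR=32/25; mL=-11376/7325, mR=-2688/7325; mL+mR=-48/25 → advance -1; mR−mL=8688/7325 → turn +1·90°
n=3: pose=(-5,1,W); sL=80/157, sR=16/29; mL=-3672/4553, mR=-96/4553; mL+mR=-24/29 → advance -1; mR−mL=3576/4553 → turn +1·90°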